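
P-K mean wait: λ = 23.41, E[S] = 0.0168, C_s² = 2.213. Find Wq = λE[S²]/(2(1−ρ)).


ρ = λ·E[S] = 23.41·0.0168 = 0.3933
E[S²] = E[S]²(1+C_s²) = 0.0168²·(1+2.213) = 0.0009068
Wq = λ·E[S²]/(2(1−ρ)) = 23.41·0.0009068/(2·0.6067) = 0.01750 hr

Final: 0.01750 hr


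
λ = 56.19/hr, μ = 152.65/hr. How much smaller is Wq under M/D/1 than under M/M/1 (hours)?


ρ = 56.19/152.65 = 0.3681
Wq(M/M/1) = ρ/(μ−λ) = 0.3681/96.46 = 0.003816 hr
Wq(M/D/1) = ρ/(2(μ−λ)) = 0.001908 hr
Savings = 0.003816 − 0.001908 = 0.001908 hr

Final: 0.001908 hr


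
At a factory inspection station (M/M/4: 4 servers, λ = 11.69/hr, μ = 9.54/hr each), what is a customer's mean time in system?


a = 1.2254; ρ = 0.3063; P₀ = 0.292551
Lq = P₀·a^c·ρ/(c!(1−ρ)²) = 0.01750
Wq = Lq/λ = 0.01750/11.69 = 0.001497 hr
W = Wq + 1/μ = 0.001497 + 0.10482 = 0.10632 hr

Final: 0.10632 hr


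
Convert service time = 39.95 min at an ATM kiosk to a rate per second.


μ = 1/(service time) in consistent units.
1 second = 0.0166667 min, so μ = 0.0166667/39.95 = 0.0004172 per second

Final: 0.0004172 /sec


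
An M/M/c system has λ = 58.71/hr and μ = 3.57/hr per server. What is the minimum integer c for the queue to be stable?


Stability requires cμ > λ ⇔ c > λ/μ.
λ/μ = 58.71/3.57 = 16.4454
Minimum integer c = ⌊16.4454⌋ + 1 = 17
Check: 17·3.57 = 60.69 > 58.71, while 16·3.57 = 57.12 ≤ 58.71

Final: 17 servers


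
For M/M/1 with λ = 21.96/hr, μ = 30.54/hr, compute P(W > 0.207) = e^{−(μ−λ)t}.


W ~ Exponential(μ−λ) for M/M/1.
μ − λ = 30.54 − 21.96 = 8.5800
P(W > t) = e^{−(μ−λ)t} = e^{−1.7761} = 0.169304

Final: 0.169304


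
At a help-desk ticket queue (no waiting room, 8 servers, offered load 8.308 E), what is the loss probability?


B(c,a) = (a^c/c!) / Σ_{k=0}^{c} a^k/k!
a^8/8! = 562.926093
Σ terms (k=0..8): 1.00000 + 8.30800 + 34.51143 + 95.57366 + 198.50649 + 329.83838 + 456.71621 + 542.05690 + 562.92609 = 2229.437174
B = 562.926093/2229.437174 = 0.252497

Final: 0.252497


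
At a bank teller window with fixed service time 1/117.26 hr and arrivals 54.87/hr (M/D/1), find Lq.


ρ = 54.87/117.26 = 0.4679
M/D/1: Lq = ρ²/(2(1−ρ)) = 0.2190/(2·0.5321) = 0.20577

Final: 0.20577


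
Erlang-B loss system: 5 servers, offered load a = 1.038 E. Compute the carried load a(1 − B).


B(5,1.038) = 0.003559 (Erlang-B)
Carried load = a(1 − B) = 1.038·(1 − 0.003559) = 1.038·0.996441 = 1.0343 E

Final: 1.0343 Erlangs


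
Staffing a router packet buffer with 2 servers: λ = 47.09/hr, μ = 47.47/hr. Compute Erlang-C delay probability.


a = λ/μ = 0.9920; ρ = a/2 = 0.4960
P₀ = 0.336901 (from M/M/c formula)
C(c,a) = [a^c/(c!(1−ρ))]·P₀ = [0.98405/(2·0.5040)]·0.336901
= 0.97624·0.336901 = 0.328896

Final: 0.328896


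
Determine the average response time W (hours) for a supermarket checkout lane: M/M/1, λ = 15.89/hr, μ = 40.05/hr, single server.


W = 1/(μ−λ) = 1/(40.05 − 15.89) = 1/24.16 = 0.04139 hr

Final: 0.04139 hr


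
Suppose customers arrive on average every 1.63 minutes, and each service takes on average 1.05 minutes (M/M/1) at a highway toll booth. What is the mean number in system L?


λ = 60/1.63 = 36.8098 /hr
μ = 60/1.05 = 57.1429 /hr
ρ = λ/μ = 36.8098/57.1429 = 0.6442
L = ρ/(1−ρ) = 0.6442/0.3558 = 1.8103

Final: 1.8103


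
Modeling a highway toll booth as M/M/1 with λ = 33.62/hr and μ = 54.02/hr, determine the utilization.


ρ = λ/μ = 33.62/54.02 = 0.6224

Final: 0.6224


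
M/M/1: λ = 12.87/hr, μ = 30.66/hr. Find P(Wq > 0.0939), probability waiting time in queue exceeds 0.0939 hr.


ρ = 12.87/30.66 = 0.4198
P(Wq > t) = ρ·e^{−(μ−λ)t} = 0.4198·e^{−1.6705}
= 0.4198·0.188157 = 0.078982

Final: 0.078982


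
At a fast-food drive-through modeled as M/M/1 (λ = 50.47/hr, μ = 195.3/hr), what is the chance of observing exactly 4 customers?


ρ = 50.47/195.3 = 0.2584
P_n = (1−ρ)·ρ^n = (1 − 0.2584)·0.2584^4 = 0.7416·0.004460 = 0.003307

Final: 0.003307


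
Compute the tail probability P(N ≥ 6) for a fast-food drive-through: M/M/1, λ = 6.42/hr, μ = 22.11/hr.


ρ = 6.42/22.11 = 0.2904
P(N ≥ n) = ρ^n = 0.2904^6 = 0.0005993

Final: 0.0005993


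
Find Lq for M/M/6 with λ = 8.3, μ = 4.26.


a = λ/μ = 1.9484; ρ = a/6 = 0.3247
P₀ = 0.142328
Lq = P₀·a^c·ρ / (c!·(1−ρ)²) = 0.142328·54.70298·0.3247/(720·0.45599)
= 0.007701

Final: 0.007701


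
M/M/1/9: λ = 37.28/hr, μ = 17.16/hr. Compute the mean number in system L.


ρ = 37.28/17.16 = 2.1725
L = ρ[1 − (K+1)ρ^K + Kρ^(K+1)] / [(1−ρ)(1−ρ^(K+1))]
Numerator: 2.1725·(1 − 10·1078.021895 + 9·2341.996284) = 22373.969167
Denominator: (-1.1725)·(-2340.996284) = 2744.804501
L = 22373.969167/2744.804501 = 8.1514

Final: 8.1514


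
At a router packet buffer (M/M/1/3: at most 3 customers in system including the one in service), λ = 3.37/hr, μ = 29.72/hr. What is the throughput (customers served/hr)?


ρ = 0.1134; P_K = (1−ρ)ρ^3/(1−ρ^4) = 0.001293
λ_eff = λ(1 − P_K) = 3.37·(1 − 0.001293) = 3.37·0.998707 = 3.3656 /hr

Final: 3.3656 /hr


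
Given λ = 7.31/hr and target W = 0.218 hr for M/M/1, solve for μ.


W = 1/(μ−λ) ⇒ μ − λ = 1/W = 1/0.218 = 4.5872
μ = λ + 1/W = 7.31 + 4.5872 = 11.8972 per hr

Final: 11.8972 /hr


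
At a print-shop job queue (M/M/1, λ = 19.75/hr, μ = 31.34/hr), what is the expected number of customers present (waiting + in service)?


ρ = λ/μ = 19.75/31.34 = 0.6302
L = ρ/(1−ρ) = 0.6302/(1 − 0.6302) = 0.6302/0.3698 = 1.7041

Final: 1.7041


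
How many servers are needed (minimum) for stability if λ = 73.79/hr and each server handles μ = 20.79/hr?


Stability requires cμ > λ ⇔ c > λ/μ.
λ/μ = 73.79/20.79 = 3.5493
Minimum integer c = ⌊3.5493⌋ + 1 = 4
Check: 4·20.79 = 83.16 > 73.79, while 3·20.79 = 62.37 ≤ 73.79

Final: 4 servers


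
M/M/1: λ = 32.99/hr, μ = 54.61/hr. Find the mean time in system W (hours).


W = 1/(μ−λ) = 1/(54.61 − 32.99) = 1/21.62 = 0.04625 hr

Final: 0.04625 hr


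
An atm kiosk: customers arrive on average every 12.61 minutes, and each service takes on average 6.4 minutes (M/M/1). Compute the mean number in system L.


λ = 60/12.61 = 4.7581 /hr
μ = 60/6.4 = 9.3750 /hr
ρ = λ/μ = 4.7581/9.3750 = 0.5075
L = ρ/(1−ρ) = 0.5075/0.4925 = 1.0306

Final: 1.0306


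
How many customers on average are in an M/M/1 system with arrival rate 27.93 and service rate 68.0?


ρ = λ/μ = 27.93/68.0 = 0.4107
L = ρ/(1−ρ) = 0.4107/(1 − 0.4107) = 0.4107/0.5893 = 0.6970

Final: 0.6970


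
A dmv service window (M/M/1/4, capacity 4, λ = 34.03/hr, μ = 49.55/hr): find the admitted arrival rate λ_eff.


ρ = 0.6868; P_K = (1−ρ)ρ^4/(1−ρ^5) = 0.082249
λ_eff = λ(1 − P_K) = 34.03·(1 − 0.082249) = 34.03·0.917751 = 31.2311 /hr

Final: 31.2311 /hr


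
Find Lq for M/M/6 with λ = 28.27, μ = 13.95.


a = λ/μ = 2.0265; ρ = a/6 = 0.3378
P₀ = 0.131582
Lq = P₀·a^c·ρ / (c!·(1−ρ)²) = 0.131582·69.26432·0.3378/(720·0.43857)
= 0.009748

Final: 0.009748


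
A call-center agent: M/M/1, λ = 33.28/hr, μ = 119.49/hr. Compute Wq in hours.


ρ = 33.28/119.49 = 0.2785
Wq = ρ/(μ−λ) = 0.2785/(119.49 − 33.28) = 0.2785/86.21 = 0.003231 hr

Final: 0.003231 hr


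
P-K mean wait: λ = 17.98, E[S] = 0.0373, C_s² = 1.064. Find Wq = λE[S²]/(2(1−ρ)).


ρ = λ·E[S] = 17.98·0.0373 = 0.6707
E[S²] = E[S]²(1+C_s²) = 0.0373²·(1+1.064) = 0.002872
Wq = λ·E[S²]/(2(1−ρ)) = 17.98·0.002872/(2·0.3293) = 0.07839 hr

Final: 0.07839 hr


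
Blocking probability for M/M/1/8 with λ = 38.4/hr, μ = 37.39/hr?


ρ = λ/μ = 38.4/37.39 = 1.0270
P_K = (1−ρ)ρ^K/(1−ρ^(K+1)) = (-0.02701·1.237673)/(1 − 1.271106)
= -0.033433/-0.271106 = 0.123320

Final: 0.123320


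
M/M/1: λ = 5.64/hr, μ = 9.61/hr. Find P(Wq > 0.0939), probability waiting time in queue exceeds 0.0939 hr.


ρ = 5.64/9.61 = 0.5869
P(Wq > t) = ρ·e^{−(μ−λ)t} = 0.5869·e^{−0.3728}
= 0.5869·0.688815 = 0.404258

Final: 0.404258


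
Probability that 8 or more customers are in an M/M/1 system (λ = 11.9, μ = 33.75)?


ρ = 11.9/33.75 = 0.3526
P(N ≥ n) = ρ^n = 0.3526^8 = 0.0002389

Final: 0.0002389


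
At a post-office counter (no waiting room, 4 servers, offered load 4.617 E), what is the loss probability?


B(c,a) = (a^c/c!) / Σ_{k=0}^{c} a^k/k!
a^4/4! = 18.933385
Σ terms (k=0..4): 1.00000 + 4.61700 + 10.65834 + 16.40319 + 18.93338 = 51.611921
B = 18.933385/51.611921 = 0.366841

Final: 0.366841


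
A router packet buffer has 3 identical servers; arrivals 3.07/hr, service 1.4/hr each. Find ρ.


ρ = λ/(cμ) = 3.07/(3·1.4) = 3.07/4.20 = 0.7310

Final: 0.7310


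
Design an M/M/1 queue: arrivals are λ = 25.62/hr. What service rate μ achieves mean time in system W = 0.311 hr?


W = 1/(μ−λ) ⇒ μ − λ = 1/W = 1/0.311 = 3.2154
μ = λ + 1/W = 25.62 + 3.2154 = 28.8354 per hr

Final: 28.8354 /hr


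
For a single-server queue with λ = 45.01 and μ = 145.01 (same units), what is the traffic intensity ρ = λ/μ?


ρ = λ/μ = 45.01/145.01 = 0.3104

Final: 0.3104


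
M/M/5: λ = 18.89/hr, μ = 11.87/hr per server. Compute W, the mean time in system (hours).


a = 1.5914; ρ = 0.3183; P₀ = 0.203192
Lq = P₀·a^c·ρ/(c!(1−ρ)²) = 0.01184
Wq = Lq/λ = 0.01184/18.89 = 0.0006266 hr
W = Wq + 1/μ = 0.0006266 + 0.08425 = 0.08487 hr

Final: 0.08487 hr


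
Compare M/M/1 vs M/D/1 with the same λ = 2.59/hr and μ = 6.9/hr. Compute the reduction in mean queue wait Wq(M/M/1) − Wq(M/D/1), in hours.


ρ = 2.59/6.9 = 0.3754
Wq(M/M/1) = ρ/(μ−λ) = 0.3754/4.31 = 0.08709 hr
Wq(M/D/1) = ρ/(2(μ−λ)) = 0.04355 hr
Savings = 0.08709 − 0.04355 = 0.04355 hr

Final: 0.04355 hr


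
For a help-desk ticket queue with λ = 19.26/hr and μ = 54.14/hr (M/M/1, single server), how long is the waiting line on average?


ρ = 19.26/54.14 = 0.3557
Lq = ρ²/(1−ρ) = 0.1266/0.6443 = 0.1964

Final: 0.1964


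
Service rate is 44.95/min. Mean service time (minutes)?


Mean service time = 1/μ = 1/44.95 minute = 0.02225 minute
In minutes: 0.02225 × 1 = 0.02225 min

Final: 0.02225 min


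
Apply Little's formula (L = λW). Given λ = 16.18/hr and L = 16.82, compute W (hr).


W = L/λ = 16.82/16.18 = 1.0396 hr

Final: 1.0396 hr


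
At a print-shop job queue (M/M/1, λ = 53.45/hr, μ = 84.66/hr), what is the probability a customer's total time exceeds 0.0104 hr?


W ~ Exponential(μ−λ) for M/M/1.
μ − λ = 84.66 − 53.45 = 31.2100
P(W > t) = e^{−(μ−λ)t} = e^{−0.3246} = 0.722828

Final: 0.722828


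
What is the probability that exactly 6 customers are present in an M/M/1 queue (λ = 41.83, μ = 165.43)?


ρ = 41.83/165.43 = 0.2529
P_n = (1−ρ)·ρ^n = (1 − 0.2529)·0.2529^6 = 0.7471·0.0002614 = 0.0001953

Final: 0.0001953


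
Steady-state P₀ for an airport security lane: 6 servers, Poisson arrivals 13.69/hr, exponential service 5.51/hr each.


a = λ/μ = 13.69/5.51 = 2.4846; ρ = a/c = 0.4141
Σ_{k=0}^{5} a^k/k! (terms k=0..5) = 1.00000 + 2.48457 + 3.08655 + 2.55626 + 1.58780 + 0.78900 = 11.50419
Tail: a^6/(6!(1−ρ)) = 235.23996/(720·0.5859) = 0.55764
P₀ = 1/(11.50419 + 0.55764) = 1/12.06182 = 0.082906

Final: 0.082906


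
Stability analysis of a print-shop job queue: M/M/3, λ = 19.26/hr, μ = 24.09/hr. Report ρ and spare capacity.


Total capacity cμ = 3·24.09 = 72.27/hr
ρ = λ/(cμ) = 19.26/72.27 = 0.2665
Stable ⇔ ρ < 1: YES
Spare capacity = cμ − λ = 72.27 − 19.26 = 53.01/hr

Final: ρ = 0.2665; stable; margin = 53.01/hr


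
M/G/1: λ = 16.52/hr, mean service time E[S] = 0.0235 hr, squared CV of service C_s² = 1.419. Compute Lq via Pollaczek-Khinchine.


ρ = λ·E[S] = 16.52·0.0235 = 0.3882
Lq = ρ²(1+C_s²)/(2(1−ρ)) = 0.1507·(1+1.419)/(2·0.6118)
= 0.1507·2.4190/1.2236 = 0.29797

Final: 0.29797


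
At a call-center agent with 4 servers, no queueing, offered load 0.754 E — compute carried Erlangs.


B(4,0.754) = 0.006343 (Erlang-B)
Carried load = a(1 − B) = 0.754·(1 − 0.006343) = 0.754·0.993657 = 0.7492 E

Final: 0.7492 Erlangs


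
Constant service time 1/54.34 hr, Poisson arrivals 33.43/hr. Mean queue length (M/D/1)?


ρ = 33.43/54.34 = 0.6152
M/D/1: Lq = ρ²/(2(1−ρ)) = 0.3785/(2·0.3848) = 0.49178

Final: 0.49178


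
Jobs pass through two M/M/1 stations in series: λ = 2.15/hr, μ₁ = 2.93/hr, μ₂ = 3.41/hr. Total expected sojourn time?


Each node sees arrival rate λ = 2.15/hr (tandem ⇒ throughput preserved).
W₁ = 1/(μ₁−λ) = 1/(2.93−2.15) = 1.28205 hr
W₂ = 1/(μ₂−λ) = 1/(3.41−2.15) = 0.79365 hr
W_total = W₁ + W₂ = 1.28205 + 0.79365 = 2.07570 hr

Final: 2.07570 hr


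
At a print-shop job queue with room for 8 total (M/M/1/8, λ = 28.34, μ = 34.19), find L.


ρ = 28.34/34.19 = 0.8289
L = ρ[1 − (K+1)ρ^K + Kρ^(K+1)] / [(1−ρ)(1−ρ^(K+1))]
Numerator: 0.8289·(1 − 9·0.222847 + 8·0.184717) = 0.391336
Denominator: (0.1711)·(0.815283) = 0.139497
L = 0.391336/0.139497 = 2.8053

Final: 2.8053


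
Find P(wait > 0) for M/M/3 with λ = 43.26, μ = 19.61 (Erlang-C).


a = λ/μ = 2.2060; ρ = a/3 = 0.7353
P₀ = 0.080646 (from M/M/c formula)
C(c,a) = [a^c/(c!(1−ρ))]·P₀ = [10.73561/(6·0.2647)]·0.080646
= 6.76061·0.080646 = 0.545216

Final: 0.545216


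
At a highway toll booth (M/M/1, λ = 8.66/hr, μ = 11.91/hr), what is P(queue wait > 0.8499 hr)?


ρ = 8.66/11.91 = 0.7271
P(Wq > t) = ρ·e^{−(μ−λ)t} = 0.7271·e^{−2.7622}
= 0.7271·0.063154 = 0.045921

Final: 0.045921


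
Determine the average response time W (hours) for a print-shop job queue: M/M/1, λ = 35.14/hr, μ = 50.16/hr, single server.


W = 1/(μ−λ) = 1/(50.16 − 35.14) = 1/15.02 = 0.06658 hr

Final: 0.06658 hr


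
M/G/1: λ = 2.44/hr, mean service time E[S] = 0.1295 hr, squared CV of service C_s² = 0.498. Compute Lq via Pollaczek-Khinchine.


ρ = λ·E[S] = 2.44·0.1295 = 0.3160
Lq = ρ²(1+C_s²)/(2(1−ρ)) = 0.09984·(1+0.498)/(2·0.6840)
= 0.09984·1.4980/1.3680 = 0.10933

Final: 0.10933


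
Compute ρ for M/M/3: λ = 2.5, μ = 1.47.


ρ = λ/(cμ) = 2.5/(3·1.47) = 2.5/4.41 = 0.5669

Final: 0.5669


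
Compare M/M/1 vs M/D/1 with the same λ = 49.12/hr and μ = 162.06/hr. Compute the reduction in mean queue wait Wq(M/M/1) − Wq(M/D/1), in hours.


ρ = 49.12/162.06 = 0.3031
Wq(M/M/1) = ρ/(μ−λ) = 0.3031/112.94 = 0.002684 hr
Wq(M/D/1) = ρ/(2(μ−λ)) = 0.001342 hr
Savings = 0.002684 − 0.001342 = 0.001342 hr

Final: 0.001342 hr


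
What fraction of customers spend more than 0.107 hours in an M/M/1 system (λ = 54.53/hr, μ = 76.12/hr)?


W ~ Exponential(μ−λ) for M/M/1.
μ − λ = 76.12 − 54.53 = 21.5900
P(W > t) = e^{−(μ−λ)t} = e^{−2.3101} = 0.099248

Final: 0.099248


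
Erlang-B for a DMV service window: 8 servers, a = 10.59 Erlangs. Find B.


B(c,a) = (a^c/c!) / Σ_{k=0}^{c} a^k/k!
a^8/8! = 3923.260606
Σ terms (k=0..8): 1.00000 + 10.59000 + 56.07405 + 197.94140 + 524.04985 + 1109.93758 + 1959.03982 + 2963.74739 + 3923.26061 = 10745.640687
B = 3923.260606/10745.640687 = 0.365103

Final: 0.365103


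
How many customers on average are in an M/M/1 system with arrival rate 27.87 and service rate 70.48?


ρ = λ/μ = 27.87/70.48 = 0.3954
L = ρ/(1−ρ) = 0.3954/(1 − 0.3954) = 0.3954/0.6046 = 0.6541

Final: 0.6541


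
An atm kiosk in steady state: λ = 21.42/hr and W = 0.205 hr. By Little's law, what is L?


L = λW = 21.42·0.205 = 4.3911

Final: 4.3911


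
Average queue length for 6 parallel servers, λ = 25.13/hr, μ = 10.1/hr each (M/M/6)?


a = λ/μ = 2.4881; ρ = a/6 = 0.4147
P₀ = 0.082609
Lq = P₀·a^c·ρ / (c!·(1−ρ)²) = 0.082609·237.26118·0.4147/(720·0.34259)
= 0.03295

Final: 0.03295


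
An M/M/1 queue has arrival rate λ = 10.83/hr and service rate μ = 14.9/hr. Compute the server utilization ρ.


ρ = λ/μ = 10.83/14.9 = 0.7268

Final: 0.7268


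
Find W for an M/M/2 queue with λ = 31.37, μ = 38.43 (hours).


a = 0.8163; ρ = 0.4081; P₀ = 0.420309
Lq = P₀·a^c·ρ/(c!(1−ρ)²) = 0.16316
Wq = Lq/λ = 0.16316/31.37 = 0.005201 hr
W = Wq + 1/μ = 0.005201 + 0.02602 = 0.03122 hr

Final: 0.03122 hr


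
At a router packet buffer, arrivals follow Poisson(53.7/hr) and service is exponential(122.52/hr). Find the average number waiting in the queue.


ρ = 53.7/122.52 = 0.4383
Lq = ρ²/(1−ρ) = 0.1921/0.5617 = 0.3420

Final: 0.3420


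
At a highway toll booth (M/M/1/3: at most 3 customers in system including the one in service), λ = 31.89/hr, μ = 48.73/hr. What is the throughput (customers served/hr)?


ρ = 0.6544; P_K = (1−ρ)ρ^3/(1−ρ^4) = 0.118609
λ_eff = λ(1 − P_K) = 31.89·(1 − 0.118609) = 31.89·0.881391 = 28.1076 /hr

Final: 28.1076 /hr


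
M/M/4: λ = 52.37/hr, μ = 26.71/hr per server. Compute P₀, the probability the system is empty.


a = λ/μ = 52.37/26.71 = 1.9607; ρ = a/c = 0.4902
Σ_{k=0}^{3} a^k/k! (terms k=0..3) = 1.00000 + 1.96069 + 1.92215 + 1.25625 = 6.13909
Tail: a^4/(4!(1−ρ)) = 14.77865/(24·0.5098) = 1.20781
P₀ = 1/(6.13909 + 1.20781) = 1/7.34690 = 0.136112

Final: 0.136112


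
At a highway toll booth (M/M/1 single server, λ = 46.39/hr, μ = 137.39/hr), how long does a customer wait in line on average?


ρ = 46.39/137.39 = 0.3377
Wq = ρ/(μ−λ) = 0.3377/(137.39 − 46.39) = 0.3377/91.00 = 0.003710 hr

Final: 0.003710 hr


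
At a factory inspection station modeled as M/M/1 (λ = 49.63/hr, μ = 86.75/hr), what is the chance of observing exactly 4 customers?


ρ = 49.63/86.75 = 0.5721
P_n = (1−ρ)·ρ^n = (1 − 0.5721)·0.5721^4 = 0.4279·0.107127 = 0.045839

Final: 0.045839


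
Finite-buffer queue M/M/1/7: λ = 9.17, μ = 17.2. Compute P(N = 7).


ρ = λ/μ = 9.17/17.2 = 0.5331
P_K = (1−ρ)ρ^K/(1−ρ^(K+1)) = (0.4669·0.012243)/(1 − 0.006527)
= 0.005716/0.993473 = 0.005753

Final: 0.005753


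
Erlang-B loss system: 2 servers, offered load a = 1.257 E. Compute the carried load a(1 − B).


B(2,1.257) = 0.259277 (Erlang-B)
Carried load = a(1 − B) = 1.257·(1 − 0.259277) = 1.257·0.740723 = 0.9311 E

Final: 0.9311 Erlangs


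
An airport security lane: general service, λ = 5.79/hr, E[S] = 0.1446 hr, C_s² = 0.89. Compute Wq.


ρ = λ·E[S] = 5.79·0.1446 = 0.8372
E[S²] = E[S]²(1+C_s²) = 0.1446²·(1+0.89) = 0.039518
Wq = λ·E[S²]/(2(1−ρ)) = 5.79·0.039518/(2·0.1628) = 0.70288 hr

Final: 0.70288 hr


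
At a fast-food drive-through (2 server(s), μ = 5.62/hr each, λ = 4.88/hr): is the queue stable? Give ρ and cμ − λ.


Total capacity cμ = 2·5.62 = 11.24/hr
ρ = λ/(cμ) = 4.88/11.24 = 0.4342
Stable ⇔ ρ < 1: YES
Spare capacity = cμ − λ = 11.24 − 4.88 = 6.36/hr

Final: ρ = 0.4342; stable; margin = 6.36/hr


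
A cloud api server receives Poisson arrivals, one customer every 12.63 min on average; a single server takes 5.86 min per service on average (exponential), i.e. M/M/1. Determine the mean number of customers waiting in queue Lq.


λ = 60/12.63 = 4.7506 /hr
μ = 60/5.86 = 10.2389 /hr
ρ = λ/μ = 4.7506/10.2389 = 0.4640
Lq = ρ²/(1−ρ) = 0.2153/0.5360 = 0.4016

Final: 0.4016


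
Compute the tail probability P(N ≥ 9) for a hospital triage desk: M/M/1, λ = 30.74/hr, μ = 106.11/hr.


ρ = 30.74/106.11 = 0.2897
P(N ≥ n) = ρ^n = 0.2897^9 = 0.00001437

Final: 0.00001437


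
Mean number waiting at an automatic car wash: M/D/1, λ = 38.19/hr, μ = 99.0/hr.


ρ = 38.19/99.0 = 0.3858
M/D/1: Lq = ρ²/(2(1−ρ)) = 0.1488/(2·0.6142) = 0.12113

Final: 0.12113


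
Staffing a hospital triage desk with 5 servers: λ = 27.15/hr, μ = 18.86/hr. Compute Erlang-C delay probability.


a = λ/μ = 1.4396; ρ = a/5 = 0.2879
P₀ = 0.236731 (from M/M/c formula)
C(c,a) = [a^c/(c!(1−ρ))]·P₀ = [6.18217/(120·0.7121)]·0.236731
= 0.07235·0.236731 = 0.017127

Final: 0.017127


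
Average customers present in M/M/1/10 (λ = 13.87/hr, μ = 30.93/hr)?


ρ = 13.87/30.93 = 0.4484
L = ρ[1 − (K+1)ρ^K + Kρ^(K+1)] / [(1−ρ)(1−ρ^(K+1))]
Numerator: 0.4484·(1 − 11·0.0003288 + 10·0.0001475) = 0.447471
Denominator: (0.5516)·(0.999853) = 0.551487
L = 0.447471/0.551487 = 0.8114

Final: 0.8114


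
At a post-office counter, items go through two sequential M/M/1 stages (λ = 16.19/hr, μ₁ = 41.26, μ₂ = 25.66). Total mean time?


Each node sees arrival rate λ = 16.19/hr (tandem ⇒ throughput preserved).
W₁ = 1/(μ₁−λ) = 1/(41.26−16.19) = 0.03989 hr
W₂ = 1/(μ₂−λ) = 1/(25.66−16.19) = 0.10560 hr
W_total = W₁ + W₂ = 0.03989 + 0.10560 = 0.14548 hr

Final: 0.14548 hr


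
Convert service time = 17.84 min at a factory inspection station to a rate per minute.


μ = 1/(service time) in consistent units.
1 minute = 1 min, so μ = 1/17.84 = 0.05605 per minute

Final: 0.05605 /min


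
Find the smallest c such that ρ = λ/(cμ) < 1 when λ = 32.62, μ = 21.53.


Stability requires cμ > λ ⇔ c > λ/μ.
λ/μ = 32.62/21.53 = 1.5151
Minimum integer c = ⌊1.5151⌋ + 1 = 2
Check: 2·21.53 = 43.06 > 32.62, while 1·21.53 = 21.53 ≤ 32.62

Final: 2 servers


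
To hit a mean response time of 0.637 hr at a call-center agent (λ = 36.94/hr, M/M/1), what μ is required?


W = 1/(μ−λ) ⇒ μ − λ = 1/W = 1/0.637 = 1.5699
μ = λ + 1/W = 36.94 + 1.5699 = 38.5099 per hr

Final: 38.5099 /hr


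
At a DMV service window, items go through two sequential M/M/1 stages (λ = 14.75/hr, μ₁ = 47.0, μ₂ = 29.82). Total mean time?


Each node sees arrival rate λ = 14.75/hr (tandem ⇒ throughput preserved).
W₁ = 1/(μ₁−λ) = 1/(47.0−14.75) = 0.03101 hr
W₂ = 1/(μ₂−λ) = 1/(29.82−14.75) = 0.06636 hr
W_total = W₁ + W₂ = 0.03101 + 0.06636 = 0.09736 hr

Final: 0.09736 hr


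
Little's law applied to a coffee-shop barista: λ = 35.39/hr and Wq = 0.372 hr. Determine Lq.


Lq = λWq = 35.39·0.372 = 13.1651

Final: 13.1651


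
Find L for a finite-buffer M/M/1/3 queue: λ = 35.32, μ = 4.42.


ρ = 35.32/4.42 = 7.9910
L = ρ[1 − (K+1)ρ^K + Kρ^(K+1)] / [(1−ρ)(1−ρ^(K+1))]
Numerator: 7.9910·(1 − 4·510.264408 + 3·4077.497489) = 81447.239433
Denominator: (-6.9910)·(-4076.497489) = 28498.591040
L = 81447.239433/28498.591040 = 2.8579

Final: 2.8579


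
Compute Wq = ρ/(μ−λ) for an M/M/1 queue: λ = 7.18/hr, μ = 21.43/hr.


ρ = 7.18/21.43 = 0.3350
Wq = ρ/(μ−λ) = 0.3350/(21.43 − 7.18) = 0.3350/14.25 = 0.02351 hr

Final: 0.02351 hr


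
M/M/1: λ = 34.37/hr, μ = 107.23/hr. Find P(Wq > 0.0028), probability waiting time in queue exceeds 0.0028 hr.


ρ = 34.37/107.23 = 0.3205
P(Wq > t) = ρ·e^{−(μ−λ)t} = 0.3205·e^{−0.2040}
= 0.3205·0.815456 = 0.261375

Final: 0.261375


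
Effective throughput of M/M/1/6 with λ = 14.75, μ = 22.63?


ρ = 0.6518; P_K = (1−ρ)ρ^6/(1−ρ^7) = 0.028103
λ_eff = λ(1 − P_K) = 14.75·(1 − 0.028103) = 14.75·0.971897 = 14.3355 /hr

Final: 14.3355 /hr


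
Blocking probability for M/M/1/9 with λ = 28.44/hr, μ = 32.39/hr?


ρ = λ/μ = 28.44/32.39 = 0.8780
P_K = (1−ρ)ρ^K/(1−ρ^(K+1)) = (0.1220·0.310219)/(1 − 0.272387)
= 0.037832/0.727613 = 0.051994

Final: 0.051994


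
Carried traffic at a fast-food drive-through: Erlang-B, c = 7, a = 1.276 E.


B(7,1.276) = 0.0003051 (Erlang-B)
Carried load = a(1 − B) = 1.276·(1 − 0.0003051) = 1.276·0.999695 = 1.2756 E

Final: 1.2756 Erlangs


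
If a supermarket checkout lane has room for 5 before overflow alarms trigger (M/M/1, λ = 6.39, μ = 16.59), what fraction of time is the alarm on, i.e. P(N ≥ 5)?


ρ = 6.39/16.59 = 0.3852
P(N ≥ n) = ρ^n = 0.3852^5 = 0.008478

Final: 0.008478


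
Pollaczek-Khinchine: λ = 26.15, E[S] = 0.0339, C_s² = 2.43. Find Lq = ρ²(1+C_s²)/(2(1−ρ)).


ρ = λ·E[S] = 26.15·0.0339 = 0.8865
Lq = ρ²(1+C_s²)/(2(1−ρ)) = 0.7859·(1+2.43)/(2·0.1135)
= 0.7859·3.4300/0.2270 = 11.87281

Final: 11.87281


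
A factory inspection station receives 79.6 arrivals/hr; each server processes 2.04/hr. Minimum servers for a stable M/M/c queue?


Stability requires cμ > λ ⇔ c > λ/μ.
λ/μ = 79.6/2.04 = 39.0196
Minimum integer c = ⌊39.0196⌋ + 1 = 40
Check: 40·2.04 = 81.60 > 79.6, while 39·2.04 = 79.56 ≤ 79.6

Final: 40 servers


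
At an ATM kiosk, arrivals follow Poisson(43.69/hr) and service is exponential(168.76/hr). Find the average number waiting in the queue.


ρ = 43.69/168.76 = 0.2589
Lq = ρ²/(1−ρ) = 0.06702/0.7411 = 0.09044

Final: 0.09044


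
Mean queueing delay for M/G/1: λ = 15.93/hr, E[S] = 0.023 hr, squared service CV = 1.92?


ρ = λ·E[S] = 15.93·0.023 = 0.3664
E[S²] = E[S]²(1+C_s²) = 0.023²·(1+1.92) = 0.001545
Wq = λ·E[S²]/(2(1−ρ)) = 15.93·0.001545/(2·0.6336) = 0.01942 hr

Final: 0.01942 hr


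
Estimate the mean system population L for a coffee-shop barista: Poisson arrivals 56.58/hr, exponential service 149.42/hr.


ρ = λ/μ = 56.58/149.42 = 0.3787
L = ρ/(1−ρ) = 0.3787/(1 − 0.3787) = 0.3787/0.6213 = 0.6094

Final: 0.6094


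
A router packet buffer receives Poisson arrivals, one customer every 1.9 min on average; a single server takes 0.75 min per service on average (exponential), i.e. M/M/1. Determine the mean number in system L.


λ = 60/1.9 = 31.5789 /hr
μ = 60/0.75 = 80.0000 /hr
ρ = λ/μ = 31.5789/80.0000 = 0.3947
L = ρ/(1−ρ) = 0.3947/0.6053 = 0.6522

Final: 0.6522


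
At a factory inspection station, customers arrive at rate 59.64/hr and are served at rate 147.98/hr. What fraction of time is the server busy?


ρ = λ/μ = 59.64/147.98 = 0.4030

Final: 0.4030


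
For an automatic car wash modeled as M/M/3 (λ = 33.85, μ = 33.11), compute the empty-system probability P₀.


a = λ/μ = 33.85/33.11 = 1.0223; ρ = a/c = 0.3408
Σ_{k=0}^{2} a^k/k! (terms k=0..2) = 1.00000 + 1.02235 + 0.52260 = 2.54495
Tail: a^3/(3!(1−ρ)) = 1.06856/(6·0.6592) = 0.27016
P₀ = 1/(2.54495 + 0.27016) = 1/2.81511 = 0.355226

Final: 0.355226


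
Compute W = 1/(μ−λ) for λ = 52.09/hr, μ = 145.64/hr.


W = 1/(μ−λ) = 1/(145.64 − 52.09) = 1/93.55 = 0.01069 hr

Final: 0.01069 hr


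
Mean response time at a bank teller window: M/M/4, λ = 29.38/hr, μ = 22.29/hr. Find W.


a = 1.3181; ρ = 0.3295; P₀ = 0.266242
Lq = P₀·a^c·ρ/(c!(1−ρ)²) = 0.02454
Wq = Lq/λ = 0.02454/29.38 = 0.0008354 hr
W = Wq + 1/μ = 0.0008354 + 0.04486 = 0.04570 hr

Final: 0.04570 hr


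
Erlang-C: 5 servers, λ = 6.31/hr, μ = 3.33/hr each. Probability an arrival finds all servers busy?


a = λ/μ = 1.8949; ρ = a/5 = 0.3790
P₀ = 0.149495 (from M/M/c formula)
C(c,a) = [a^c/(c!(1−ρ))]·P₀ = [24.43012/(120·0.6210)]·0.149495
= 0.32782·0.149495 = 0.049008

Final: 0.049008


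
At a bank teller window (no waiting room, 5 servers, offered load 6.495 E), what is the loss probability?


B(c,a) = (a^c/c!) / Σ_{k=0}^{c} a^k/k!
a^5/5! = 96.319569
Σ terms (k=0..5): 1.00000 + 6.49500 + 21.09251 + 45.66529 + 74.14901 + 96.31957 = 244.721385
B = 96.319569/244.721385 = 0.393589

Final: 0.393589


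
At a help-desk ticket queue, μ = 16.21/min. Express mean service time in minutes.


Mean service time = 1/μ = 1/16.21 minute = 0.06169 minute
In minutes: 0.06169 × 1 = 0.06169 min

Final: 0.06169 min


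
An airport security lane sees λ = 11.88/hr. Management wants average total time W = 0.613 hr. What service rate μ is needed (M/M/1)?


W = 1/(μ−λ) ⇒ μ − λ = 1/W = 1/0.613 = 1.6313
μ = λ + 1/W = 11.88 + 1.6313 = 13.5113 per hr

Final: 13.5113 /hr


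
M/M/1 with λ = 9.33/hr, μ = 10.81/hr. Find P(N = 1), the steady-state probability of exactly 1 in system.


ρ = 9.33/10.81 = 0.8631
P_n = (1−ρ)·ρ^n = (1 − 0.8631)·0.8631^1 = 0.1369·0.863090 = 0.118166

Final: 0.118166


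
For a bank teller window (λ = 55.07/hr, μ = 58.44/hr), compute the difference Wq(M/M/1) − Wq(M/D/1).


ρ = 55.07/58.44 = 0.9423
Wq(M/M/1) = ρ/(μ−λ) = 0.9423/3.37 = 0.27962 hr
Wq(M/D/1) = ρ/(2(μ−λ)) = 0.13981 hr
Savings = 0.27962 − 0.13981 = 0.13981 hr

Final: 0.13981 hr


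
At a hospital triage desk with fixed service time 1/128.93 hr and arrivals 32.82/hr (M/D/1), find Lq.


ρ = 32.82/128.93 = 0.2546
M/D/1: Lq = ρ²/(2(1−ρ)) = 0.06480/(2·0.7454) = 0.04346

Final: 0.04346


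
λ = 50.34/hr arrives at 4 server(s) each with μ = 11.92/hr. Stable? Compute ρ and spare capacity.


Total capacity cμ = 4·11.92 = 47.68/hr
ρ = λ/(cμ) = 50.34/47.68 = 1.0558
Stable ⇔ ρ < 1: NO
Spare capacity = cμ − λ = 47.68 − 50.34 = -2.66/hr

Final: ρ = 1.0558; unstable; margin = -2.66/hr


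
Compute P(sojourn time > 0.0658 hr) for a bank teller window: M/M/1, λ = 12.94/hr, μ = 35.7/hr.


W ~ Exponential(μ−λ) for M/M/1.
μ − λ = 35.7 − 12.94 = 22.7600
P(W > t) = e^{−(μ−λ)t} = e^{−1.4976} = 0.223665

Final: 0.223665


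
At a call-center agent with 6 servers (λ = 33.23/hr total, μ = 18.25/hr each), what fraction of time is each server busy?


ρ = λ/(cμ) = 33.23/(6·18.25) = 33.23/109.50 = 0.3035

Final: 0.3035


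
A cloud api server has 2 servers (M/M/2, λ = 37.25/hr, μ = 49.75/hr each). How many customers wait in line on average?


a = λ/μ = 0.7487; ρ = a/2 = 0.3744
P₀ = 0.455210
Lq = P₀·a^c·ρ / (c!·(1−ρ)²) = 0.455210·0.56062·0.3744/(2·0.39141)
= 0.12204

Final: 0.12204


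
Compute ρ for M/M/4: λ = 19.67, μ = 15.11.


ρ = λ/(cμ) = 19.67/(4·15.11) = 19.67/60.44 = 0.3254

Final: 0.3254


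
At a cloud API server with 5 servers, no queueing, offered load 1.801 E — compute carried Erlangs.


B(5,1.801) = 0.026349 (Erlang-B)
Carried load = a(1 − B) = 1.801·(1 − 0.026349) = 1.801·0.973651 = 1.7535 E

Final: 1.7535 Erlangs


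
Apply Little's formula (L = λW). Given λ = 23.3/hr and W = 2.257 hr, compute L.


L = λW = 23.3·2.257 = 52.5881

Final: 52.5881


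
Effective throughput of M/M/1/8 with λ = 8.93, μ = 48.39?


ρ = 0.1845; P_K = (1−ρ)ρ^8/(1−ρ^9) = 0.000001097
λ_eff = λ(1 − P_K) = 8.93·(1 − 0.000001097) = 8.93·0.999999 = 8.9300 /hr

Final: 8.9300 /hr


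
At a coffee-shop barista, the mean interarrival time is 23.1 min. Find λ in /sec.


λ = 1/(interarrival time) in consistent units.
1 second = 0.0166667 min, so λ = 0.0166667/23.1 = 0.0007215 per second

Final: 0.0007215 /sec


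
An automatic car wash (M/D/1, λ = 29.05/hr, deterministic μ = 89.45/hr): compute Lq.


ρ = 29.05/89.45 = 0.3248
M/D/1: Lq = ρ²/(2(1−ρ)) = 0.1055/(2·0.6752) = 0.07810

Final: 0.07810


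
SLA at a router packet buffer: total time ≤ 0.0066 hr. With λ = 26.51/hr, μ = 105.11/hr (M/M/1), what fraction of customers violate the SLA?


W ~ Exponential(μ−λ) for M/M/1.
μ − λ = 105.11 − 26.51 = 78.6000
P(W > t) = e^{−(μ−λ)t} = e^{−0.5188} = 0.595258

Final: 0.595258


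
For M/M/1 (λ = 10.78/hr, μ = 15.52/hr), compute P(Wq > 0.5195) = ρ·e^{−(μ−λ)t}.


ρ = 10.78/15.52 = 0.6946
P(Wq > t) = ρ·e^{−(μ−λ)t} = 0.6946·e^{−2.4624}
= 0.6946·0.085228 = 0.059198

Final: 0.059198


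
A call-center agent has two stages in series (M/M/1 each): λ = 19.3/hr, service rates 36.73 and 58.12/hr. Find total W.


Each node sees arrival rate λ = 19.3/hr (tandem ⇒ throughput preserved).
W₁ = 1/(μ₁−λ) = 1/(36.73−19.3) = 0.05737 hr
W₂ = 1/(μ₂−λ) = 1/(58.12−19.3) = 0.02576 hr
W_total = W₁ + W₂ = 0.05737 + 0.02576 = 0.08313 hr

Final: 0.08313 hr


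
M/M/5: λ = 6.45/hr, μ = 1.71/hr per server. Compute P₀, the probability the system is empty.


a = λ/μ = 6.45/1.71 = 3.7719; ρ = a/c = 0.7544
Σ_{k=0}^{4} a^k/k! (terms k=0..4) = 1.00000 + 3.77193 + 7.11373 + 8.94416 + 8.43419 = 29.26400
Tail: a^5/(5!(1−ρ)) = 763.51579/(120·0.2456) = 25.90500
P₀ = 1/(29.26400 + 25.90500) = 1/55.16900 = 0.018126

Final: 0.018126


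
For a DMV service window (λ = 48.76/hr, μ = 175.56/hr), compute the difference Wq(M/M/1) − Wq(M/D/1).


ρ = 48.76/175.56 = 0.2777
Wq(M/M/1) = ρ/(μ−λ) = 0.2777/126.80 = 0.002190 hr
Wq(M/D/1) = ρ/(2(μ−λ)) = 0.001095 hr
Savings = 0.002190 − 0.001095 = 0.001095 hr

Final: 0.001095 hr


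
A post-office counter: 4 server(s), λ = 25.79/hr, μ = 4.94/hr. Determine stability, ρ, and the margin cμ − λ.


Total capacity cμ = 4·4.94 = 19.76/hr
ρ = λ/(cμ) = 25.79/19.76 = 1.3052
Stable ⇔ ρ < 1: NO
Spare capacity = cμ − λ = 19.76 − 25.79 = -6.03/hr

Final: ρ = 1.3052; unstable; margin = -6.03/hr


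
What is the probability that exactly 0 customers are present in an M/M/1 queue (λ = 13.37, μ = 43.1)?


ρ = 13.37/43.1 = 0.3102
P_n = (1−ρ)·ρ^n = (1 − 0.3102)·0.3102^0 = 0.6898·1.000000 = 0.689791

Final: 0.689791


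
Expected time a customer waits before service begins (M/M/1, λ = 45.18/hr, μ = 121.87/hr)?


ρ = 45.18/121.87 = 0.3707
Wq = ρ/(μ−λ) = 0.3707/(121.87 − 45.18) = 0.3707/76.69 = 0.004834 hr

Final: 0.004834 hr


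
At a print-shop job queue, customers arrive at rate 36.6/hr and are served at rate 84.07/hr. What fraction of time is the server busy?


ρ = λ/μ = 36.6/84.07 = 0.4354

Final: 0.4354


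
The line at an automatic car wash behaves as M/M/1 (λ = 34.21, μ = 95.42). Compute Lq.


ρ = 34.21/95.42 = 0.3585
Lq = ρ²/(1−ρ) = 0.1285/0.6415 = 0.2004

Final: 0.2004


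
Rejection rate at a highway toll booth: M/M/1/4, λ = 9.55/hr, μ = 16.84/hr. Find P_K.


ρ = λ/μ = 9.55/16.84 = 0.5671
P_K = (1−ρ)ρ^K/(1−ρ^(K+1)) = (0.4329·0.103430)/(1 − 0.058655)
= 0.044774/0.941345 = 0.047564

Final: 0.047564


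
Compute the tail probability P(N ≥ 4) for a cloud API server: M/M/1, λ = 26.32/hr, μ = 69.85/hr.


ρ = 26.32/69.85 = 0.3768
P(N ≥ n) = ρ^n = 0.3768^4 = 0.020159

Final: 0.020159


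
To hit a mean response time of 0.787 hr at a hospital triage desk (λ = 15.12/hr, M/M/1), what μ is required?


W = 1/(μ−λ) ⇒ μ − λ = 1/W = 1/0.787 = 1.2706
μ = λ + 1/W = 15.12 + 1.2706 = 16.3906 per hr

Final: 16.3906 /hr


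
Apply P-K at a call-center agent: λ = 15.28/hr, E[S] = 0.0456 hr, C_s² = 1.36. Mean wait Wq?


ρ = λ·E[S] = 15.28·0.0456 = 0.6968
E[S²] = E[S]²(1+C_s²) = 0.0456²·(1+1.36) = 0.004907
Wq = λ·E[S²]/(2(1−ρ)) = 15.28·0.004907/(2·0.3032) = 0.12364 hr

Final: 0.12364 hr


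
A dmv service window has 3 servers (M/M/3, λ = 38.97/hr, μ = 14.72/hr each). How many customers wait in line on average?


a = λ/μ = 2.6474; ρ = a/3 = 0.8825
P₀ = 0.029882
Lq = P₀·a^c·ρ / (c!·(1−ρ)²) = 0.029882·18.55529·0.8825/(6·0.01381)
= 5.90400

Final: 5.90400


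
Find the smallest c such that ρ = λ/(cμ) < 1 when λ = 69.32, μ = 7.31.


Stability requires cμ > λ ⇔ c > λ/μ.
λ/μ = 69.32/7.31 = 9.4829
Minimum integer c = ⌊9.4829⌋ + 1 = 10
Check: 10·7.31 = 73.10 > 69.32, while 9·7.31 = 65.79 ≤ 69.32

Final: 10 servers


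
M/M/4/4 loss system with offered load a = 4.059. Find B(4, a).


B(c,a) = (a^c/c!) / Σ_{k=0}^{c} a^k/k!
a^4/4! = 11.310061
Σ terms (k=0..4): 1.00000 + 4.05900 + 8.23774 + 11.14566 + 11.31006 = 35.752465
B = 11.310061/35.752465 = 0.316344

Final: 0.316344


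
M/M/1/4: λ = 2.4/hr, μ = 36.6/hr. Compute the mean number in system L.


ρ = 2.4/36.6 = 0.06557
L = ρ[1 − (K+1)ρ^K + Kρ^(K+1)] / [(1−ρ)(1−ρ^(K+1))]
Numerator: 0.06557·(1 − 5·0.00001849 + 4·0.000001212) = 0.065568
Denominator: (0.9344)·(0.999999) = 0.934425
L = 0.065568/0.934425 = 0.07017

Final: 0.07017


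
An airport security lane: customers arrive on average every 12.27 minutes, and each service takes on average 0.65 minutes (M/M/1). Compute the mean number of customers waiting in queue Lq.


λ = 60/12.27 = 4.8900 /hr
μ = 60/0.65 = 92.3077 /hr
ρ = λ/μ = 4.8900/92.3077 = 0.05297
Lq = ρ²/(1−ρ) = 0.002806/0.9470 = 0.002963

Final: 0.002963


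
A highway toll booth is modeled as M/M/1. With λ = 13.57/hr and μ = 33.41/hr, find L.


ρ = λ/μ = 13.57/33.41 = 0.4062
L = ρ/(1−ρ) = 0.4062/(1 − 0.4062) = 0.4062/0.5938 = 0.6840

Final: 0.6840


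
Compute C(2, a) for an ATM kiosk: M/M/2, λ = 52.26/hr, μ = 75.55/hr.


a = λ/μ = 0.6917; ρ = a/2 = 0.3459
P₀ = 0.486035 (from M/M/c formula)
C(c,a) = [a^c/(c!(1−ρ))]·P₀ = [0.47849/(2·0.6541)]·0.486035
= 0.36574·0.486035 = 0.177762

Final: 0.177762


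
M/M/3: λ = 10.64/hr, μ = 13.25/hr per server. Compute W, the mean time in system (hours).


a = 0.8030; ρ = 0.2677; P₀ = 0.445775
Lq = P₀·a^c·ρ/(c!(1−ρ)²) = 0.01920
Wq = Lq/λ = 0.01920/10.64 = 0.001805 hr
W = Wq + 1/μ = 0.001805 + 0.07547 = 0.07728 hr

Final: 0.07728 hr


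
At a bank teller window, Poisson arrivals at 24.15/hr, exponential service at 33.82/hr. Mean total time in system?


W = 1/(μ−λ) = 1/(33.82 − 24.15) = 1/9.67 = 0.1034 hr

Final: 0.1034 hr


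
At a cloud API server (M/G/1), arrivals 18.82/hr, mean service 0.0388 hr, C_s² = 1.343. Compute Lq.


ρ = λ·E[S] = 18.82·0.0388 = 0.7302
Lq = ρ²(1+C_s²)/(2(1−ρ)) = 0.5332·(1+1.343)/(2·0.2698)
= 0.5332·2.3430/0.5396 = 2.31541

Final: 2.31541


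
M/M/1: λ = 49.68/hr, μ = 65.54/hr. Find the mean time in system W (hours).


W = 1/(μ−λ) = 1/(65.54 − 49.68) = 1/15.86 = 0.06305 hr

Final: 0.06305 hr


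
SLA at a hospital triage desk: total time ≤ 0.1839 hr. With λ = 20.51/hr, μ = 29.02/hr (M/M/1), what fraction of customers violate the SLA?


W ~ Exponential(μ−λ) for M/M/1.
μ − λ = 29.02 − 20.51 = 8.5100
P(W > t) = e^{−(μ−λ)t} = e^{−1.5650} = 0.209090

Final: 0.209090


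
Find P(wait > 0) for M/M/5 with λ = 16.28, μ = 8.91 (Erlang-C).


a = λ/μ = 1.8272; ρ = a/5 = 0.3654
P₀ = 0.160130 (from M/M/c formula)
C(c,a) = [a^c/(c!(1−ρ))]·P₀ = [20.36496/(120·0.6346)]·0.160130
= 0.26744·0.160130 = 0.042825

Final: 0.042825


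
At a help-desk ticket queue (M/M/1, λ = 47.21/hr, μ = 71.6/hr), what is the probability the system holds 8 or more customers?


ρ = 47.21/71.6 = 0.6594
P(N ≥ n) = ρ^n = 0.6594^8 = 0.035725

Final: 0.035725


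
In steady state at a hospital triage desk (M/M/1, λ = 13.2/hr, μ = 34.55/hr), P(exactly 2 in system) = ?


ρ = 13.2/34.55 = 0.3821
P_n = (1−ρ)·ρ^n = (1 − 0.3821)·0.3821^2 = 0.6179·0.145966 = 0.090199

Final: 0.090199


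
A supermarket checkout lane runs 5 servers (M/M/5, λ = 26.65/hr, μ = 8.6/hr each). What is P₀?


a = λ/μ = 26.65/8.6 = 3.0988; ρ = a/c = 0.6198
Σ_{k=0}^{4} a^k/k! (terms k=0..4) = 1.00000 + 3.09884 + 4.80140 + 4.95958 + 3.84223 = 17.70205
Tail: a^5/(5!(1−ρ)) = 285.75498/(120·0.3802) = 6.26272
P₀ = 1/(17.70205 + 6.26272) = 1/23.96477 = 0.041728

Final: 0.041728


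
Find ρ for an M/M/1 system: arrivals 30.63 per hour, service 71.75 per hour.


ρ = λ/μ = 30.63/71.75 = 0.4269

Final: 0.4269


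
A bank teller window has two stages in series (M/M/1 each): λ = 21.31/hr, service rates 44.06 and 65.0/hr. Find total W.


Each node sees arrival rate λ = 21.31/hr (tandem ⇒ throughput preserved).
W₁ = 1/(μ₁−λ) = 1/(44.06−21.31) = 0.04396 hr
W₂ = 1/(μ₂−λ) = 1/(65.0−21.31) = 0.02289 hr
W_total = W₁ + W₂ = 0.04396 + 0.02289 = 0.06684 hr

Final: 0.06684 hr


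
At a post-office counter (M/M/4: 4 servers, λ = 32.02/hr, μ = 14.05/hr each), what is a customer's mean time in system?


a = 2.2790; ρ = 0.5698; P₀ = 0.095591
Lq = P₀·a^c·ρ/(c!(1−ρ)²) = 0.33070
Wq = Lq/λ = 0.33070/32.02 = 0.01033 hr
W = Wq + 1/μ = 0.01033 + 0.07117 = 0.08150 hr

Final: 0.08150 hr
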